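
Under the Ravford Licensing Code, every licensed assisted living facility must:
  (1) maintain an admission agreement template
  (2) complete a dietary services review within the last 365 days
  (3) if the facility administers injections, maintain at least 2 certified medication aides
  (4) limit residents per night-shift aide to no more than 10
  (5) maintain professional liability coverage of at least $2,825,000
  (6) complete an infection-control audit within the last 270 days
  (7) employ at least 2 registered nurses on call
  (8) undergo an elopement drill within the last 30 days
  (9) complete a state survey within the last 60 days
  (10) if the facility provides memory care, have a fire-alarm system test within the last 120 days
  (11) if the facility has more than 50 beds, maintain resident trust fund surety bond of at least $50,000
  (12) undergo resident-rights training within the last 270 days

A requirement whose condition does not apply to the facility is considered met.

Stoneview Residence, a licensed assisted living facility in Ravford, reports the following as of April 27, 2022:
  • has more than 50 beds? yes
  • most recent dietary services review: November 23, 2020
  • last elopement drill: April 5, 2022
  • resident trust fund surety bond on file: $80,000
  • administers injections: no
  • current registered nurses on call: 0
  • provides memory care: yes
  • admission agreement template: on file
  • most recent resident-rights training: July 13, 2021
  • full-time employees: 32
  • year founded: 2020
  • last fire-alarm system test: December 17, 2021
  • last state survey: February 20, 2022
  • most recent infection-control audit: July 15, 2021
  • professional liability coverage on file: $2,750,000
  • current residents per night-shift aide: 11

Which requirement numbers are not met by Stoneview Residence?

1. admission agreement template present → met
2. dietary services review 520 days ago vs limit 365 → not met
3. condition 'administers injections' does not hold → requirement n/a → met
4. residents per night-shift aide 11 > 10 → not met
5. professional liability coverage $2,750,000 < $2,825,000 → not met
6. infection-control audit 286 days ago vs limit 270 → not met
7. registered nurses on call 0 < 2 → not met
8. elopement drill 22 days ago vs limit 30 → met
9. state survey 66 days ago vs limit 60 → not met
10. condition 'provides memory care' holds; fire-alarm system test 131 days ago vs limit 120 → not met
11. condition 'has more than 50 beds' holds; resident trust fund surety bond $80,000 ≥ $50,000 → met
12. resident-rights training 288 days ago vs limit 270 → not met
Not met: 2, 4, 5, 6, 7, 9, 10, 12

2, 4, 5, 6, 7, 9, 10, 12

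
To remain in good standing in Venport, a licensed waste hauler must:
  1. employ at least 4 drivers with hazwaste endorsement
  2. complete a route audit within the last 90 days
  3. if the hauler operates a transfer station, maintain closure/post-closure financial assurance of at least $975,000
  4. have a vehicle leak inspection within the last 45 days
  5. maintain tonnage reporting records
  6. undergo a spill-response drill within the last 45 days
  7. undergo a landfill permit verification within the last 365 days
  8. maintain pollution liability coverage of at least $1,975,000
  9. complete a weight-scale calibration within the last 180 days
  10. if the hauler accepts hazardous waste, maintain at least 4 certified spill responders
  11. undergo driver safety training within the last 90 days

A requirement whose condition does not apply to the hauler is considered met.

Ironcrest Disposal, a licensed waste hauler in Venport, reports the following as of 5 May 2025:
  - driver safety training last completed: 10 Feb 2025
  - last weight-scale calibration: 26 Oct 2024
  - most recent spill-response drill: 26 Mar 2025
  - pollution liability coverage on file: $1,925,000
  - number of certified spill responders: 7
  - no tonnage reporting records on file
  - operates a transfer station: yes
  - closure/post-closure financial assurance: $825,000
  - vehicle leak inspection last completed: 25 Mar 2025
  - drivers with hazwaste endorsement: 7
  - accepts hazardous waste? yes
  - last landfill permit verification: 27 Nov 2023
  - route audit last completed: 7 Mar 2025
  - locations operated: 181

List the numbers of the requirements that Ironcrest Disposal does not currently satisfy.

3, 5, 7, 8, 9

1. drivers with hazwaste endorsement 7 ≥ 4 → met
2. route audit 59 days ago vs limit 90 → met
3. condition 'operates a transfer station' holds; closure/post-closure financial assurance $825,000 < $975,000 → not met
4. vehicle leak inspection 41 days ago vs limit 45 → met
5. tonnage reporting records absent → not met
6. spill-response drill 40 days ago vs limit 45 → met
7. landfill permit verification 525 days ago vs limit 365 → not met
8. pollution liability coverage $1,925,000 < $1,975,000 → not met
9. weight-scale calibration 191 days ago vs limit 180 → not met
10. condition 'accepts hazardous waste' holds; certified spill responders 7 ≥ 4 → met
11. driver safety training 84 days ago vs limit 90 → met
Not met: 3, 5, 7, 8, 9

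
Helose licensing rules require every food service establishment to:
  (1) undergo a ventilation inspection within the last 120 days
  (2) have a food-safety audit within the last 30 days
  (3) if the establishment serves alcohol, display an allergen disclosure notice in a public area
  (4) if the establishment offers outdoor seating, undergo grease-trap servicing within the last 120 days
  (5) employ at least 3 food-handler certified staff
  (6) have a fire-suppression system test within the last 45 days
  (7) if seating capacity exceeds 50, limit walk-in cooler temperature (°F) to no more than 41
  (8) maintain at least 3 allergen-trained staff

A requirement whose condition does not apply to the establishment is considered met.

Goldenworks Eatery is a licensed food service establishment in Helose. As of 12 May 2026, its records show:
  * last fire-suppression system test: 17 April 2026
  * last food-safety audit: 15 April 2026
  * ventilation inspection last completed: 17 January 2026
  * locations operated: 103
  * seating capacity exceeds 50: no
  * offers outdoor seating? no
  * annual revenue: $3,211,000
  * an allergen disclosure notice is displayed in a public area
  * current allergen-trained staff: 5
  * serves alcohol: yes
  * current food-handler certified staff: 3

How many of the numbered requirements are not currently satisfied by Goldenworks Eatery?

0

1. ventilation inspection 115 days ago vs limit 120 → met
2. food-safety audit 27 days ago vs limit 30 → met
3. condition 'serves alcohol' holds; allergen disclosure notice present → met
4. condition 'offers outdoor seating' does not hold → requirement n/a → met
5. food-handler certified staff 3 ≥ 3 → met
6. fire-suppression system test 25 days ago vs limit 45 → met
7. condition 'seating capacity exceeds 50' does not hold → requirement n/a → met
8. allergen-trained staff 5 ≥ 3 → met
Not met: 0 of 8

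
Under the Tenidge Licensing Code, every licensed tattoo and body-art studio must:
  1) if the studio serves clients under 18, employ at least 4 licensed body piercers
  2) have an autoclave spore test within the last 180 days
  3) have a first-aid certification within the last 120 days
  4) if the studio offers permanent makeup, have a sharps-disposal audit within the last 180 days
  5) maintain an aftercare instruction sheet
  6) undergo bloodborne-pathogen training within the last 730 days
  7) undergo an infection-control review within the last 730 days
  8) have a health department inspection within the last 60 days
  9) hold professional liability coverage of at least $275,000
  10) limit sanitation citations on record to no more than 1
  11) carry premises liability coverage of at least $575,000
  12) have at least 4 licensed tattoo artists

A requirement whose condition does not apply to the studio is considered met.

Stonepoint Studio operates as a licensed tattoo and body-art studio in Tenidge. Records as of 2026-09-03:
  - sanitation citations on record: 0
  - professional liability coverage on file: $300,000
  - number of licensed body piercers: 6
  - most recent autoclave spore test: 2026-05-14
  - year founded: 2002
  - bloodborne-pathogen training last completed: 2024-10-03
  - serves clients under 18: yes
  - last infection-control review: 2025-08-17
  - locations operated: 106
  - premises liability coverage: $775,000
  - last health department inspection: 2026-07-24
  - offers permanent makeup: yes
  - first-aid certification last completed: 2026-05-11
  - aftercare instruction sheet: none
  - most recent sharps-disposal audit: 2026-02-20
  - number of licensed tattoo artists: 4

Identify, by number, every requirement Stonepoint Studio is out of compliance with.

4, 5

1. condition 'serves clients under 18' holds; licensed body piercers 6 ≥ 4 → met
2. autoclave spore test 112 days ago vs limit 180 → met
3. first-aid certification 115 days ago vs limit 120 → met
4. condition 'offers permanent makeup' holds; sharps-disposal audit 195 days ago vs limit 180 → not met
5. aftercare instruction sheet absent → not met
6. bloodborne-pathogen training 700 days ago vs limit 730 → met
7. infection-control review 382 days ago vs limit 730 → met
8. health department inspection 41 days ago vs limit 60 → met
9. professional liability coverage $300,000 ≥ $275,000 → met
10. sanitation citations on record 0 ≤ 1 → met
11. premises liability coverage $775,000 ≥ $575,000 → met
12. licensed tattoo artists 4 ≥ 4 → met
Not met: 4, 5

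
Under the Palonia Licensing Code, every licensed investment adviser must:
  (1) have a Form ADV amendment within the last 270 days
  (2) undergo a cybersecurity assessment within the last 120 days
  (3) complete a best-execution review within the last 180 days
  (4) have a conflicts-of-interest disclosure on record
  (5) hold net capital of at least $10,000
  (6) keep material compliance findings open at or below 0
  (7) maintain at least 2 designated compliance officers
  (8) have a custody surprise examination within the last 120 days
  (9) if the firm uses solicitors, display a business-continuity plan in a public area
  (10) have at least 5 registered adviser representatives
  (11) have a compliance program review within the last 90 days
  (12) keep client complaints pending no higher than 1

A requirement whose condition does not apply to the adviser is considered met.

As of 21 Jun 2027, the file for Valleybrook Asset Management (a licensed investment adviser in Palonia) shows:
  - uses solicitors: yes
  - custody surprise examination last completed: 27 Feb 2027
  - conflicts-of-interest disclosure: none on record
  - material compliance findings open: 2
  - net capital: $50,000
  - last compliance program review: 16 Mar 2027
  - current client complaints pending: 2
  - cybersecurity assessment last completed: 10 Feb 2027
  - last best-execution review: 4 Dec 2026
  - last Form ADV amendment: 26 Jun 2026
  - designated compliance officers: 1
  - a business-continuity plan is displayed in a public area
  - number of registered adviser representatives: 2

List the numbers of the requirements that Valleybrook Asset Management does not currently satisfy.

1. Form ADV amendment 360 days ago vs limit 270 → not met
2. cybersecurity assessment 131 days ago vs limit 120 → not met
3. best-execution review 199 days ago vs limit 180 → not met
4. conflicts-of-interest disclosure absent → not met
5. net capital $50,000 ≥ $10,000 → met
6. material compliance findings open 2 > 0 → not met
7. designated compliance officers 1 < 2 → not met
8. custody surprise examination 114 days ago vs limit 120 → met
9. condition 'uses solicitors' holds; business-continuity plan present → met
10. registered adviser representatives 2 < 5 → not met
11. compliance program review 97 days ago vs limit 90 → not met
12. client complaints pending 2 > 1 → not met
Not met: 1, 2, 3, 4, 6, 7, 10, 11, 12

1, 2, 3, 4, 6, 7, 10, 11, 12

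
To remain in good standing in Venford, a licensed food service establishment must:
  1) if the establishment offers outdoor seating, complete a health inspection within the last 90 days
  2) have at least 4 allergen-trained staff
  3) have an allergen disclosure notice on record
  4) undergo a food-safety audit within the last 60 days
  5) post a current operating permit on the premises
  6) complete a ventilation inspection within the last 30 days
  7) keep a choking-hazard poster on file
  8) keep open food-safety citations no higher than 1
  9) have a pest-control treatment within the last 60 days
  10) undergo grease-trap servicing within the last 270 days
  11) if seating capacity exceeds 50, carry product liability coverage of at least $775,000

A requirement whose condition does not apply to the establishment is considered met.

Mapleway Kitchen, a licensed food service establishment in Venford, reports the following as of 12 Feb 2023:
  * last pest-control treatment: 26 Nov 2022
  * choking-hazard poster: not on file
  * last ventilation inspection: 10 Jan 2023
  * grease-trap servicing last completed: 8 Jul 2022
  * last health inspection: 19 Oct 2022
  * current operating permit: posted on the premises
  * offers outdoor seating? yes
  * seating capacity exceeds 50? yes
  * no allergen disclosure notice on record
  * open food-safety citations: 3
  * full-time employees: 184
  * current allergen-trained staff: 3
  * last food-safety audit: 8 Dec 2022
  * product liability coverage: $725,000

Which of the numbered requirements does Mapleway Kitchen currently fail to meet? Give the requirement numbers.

1, 2, 3, 4, 6, 7, 8, 9, 11

1. condition 'offers outdoor seating' holds; health inspection 116 days ago vs limit 90 → not met
2. allergen-trained staff 3 < 4 → not met
3. allergen disclosure notice absent → not met
4. food-safety audit 66 days ago vs limit 60 → not met
5. current operating permit present → met
6. ventilation inspection 33 days ago vs limit 30 → not met
7. choking-hazard poster absent → not met
8. open food-safety citations 3 > 1 → not met
9. pest-control treatment 78 days ago vs limit 60 → not met
10. grease-trap servicing 219 days ago vs limit 270 → met
11. condition 'seating capacity exceeds 50' holds; product liability coverage $725,000 < $775,000 → not met
Not met: 1, 2, 3, 4, 6, 7, 8, 9, 11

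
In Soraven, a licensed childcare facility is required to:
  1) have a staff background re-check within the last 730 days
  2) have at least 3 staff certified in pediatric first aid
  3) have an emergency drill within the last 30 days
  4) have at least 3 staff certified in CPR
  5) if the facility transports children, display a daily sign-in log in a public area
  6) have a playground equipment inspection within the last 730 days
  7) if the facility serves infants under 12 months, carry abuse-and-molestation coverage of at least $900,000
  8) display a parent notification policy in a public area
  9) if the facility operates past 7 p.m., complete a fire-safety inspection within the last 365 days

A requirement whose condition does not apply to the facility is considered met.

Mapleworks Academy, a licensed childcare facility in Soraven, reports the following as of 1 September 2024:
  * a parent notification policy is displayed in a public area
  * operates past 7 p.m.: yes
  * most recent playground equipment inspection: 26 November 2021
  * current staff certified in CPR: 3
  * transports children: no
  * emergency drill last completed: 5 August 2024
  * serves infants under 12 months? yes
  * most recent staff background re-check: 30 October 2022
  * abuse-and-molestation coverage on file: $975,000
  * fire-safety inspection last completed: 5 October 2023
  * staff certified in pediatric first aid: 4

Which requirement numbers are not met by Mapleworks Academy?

6

1. staff background re-check 672 days ago vs limit 730 → met
2. staff certified in pediatric first aid 4 ≥ 3 → met
3. emergency drill 27 days ago vs limit 30 → met
4. staff certified in CPR 3 ≥ 3 → met
5. condition 'transports children' does not hold → requirement n/a → met
6. playground equipment inspection 1010 days ago vs limit 730 → not met
7. condition 'serves infants under 12 months' holds; abuse-and-molestation coverage $975,000 ≥ $900,000 → met
8. parent notification policy present → met
9. condition 'operates past 7 p.m.' holds; fire-safety inspection 332 days ago vs limit 365 → met
Not met: 6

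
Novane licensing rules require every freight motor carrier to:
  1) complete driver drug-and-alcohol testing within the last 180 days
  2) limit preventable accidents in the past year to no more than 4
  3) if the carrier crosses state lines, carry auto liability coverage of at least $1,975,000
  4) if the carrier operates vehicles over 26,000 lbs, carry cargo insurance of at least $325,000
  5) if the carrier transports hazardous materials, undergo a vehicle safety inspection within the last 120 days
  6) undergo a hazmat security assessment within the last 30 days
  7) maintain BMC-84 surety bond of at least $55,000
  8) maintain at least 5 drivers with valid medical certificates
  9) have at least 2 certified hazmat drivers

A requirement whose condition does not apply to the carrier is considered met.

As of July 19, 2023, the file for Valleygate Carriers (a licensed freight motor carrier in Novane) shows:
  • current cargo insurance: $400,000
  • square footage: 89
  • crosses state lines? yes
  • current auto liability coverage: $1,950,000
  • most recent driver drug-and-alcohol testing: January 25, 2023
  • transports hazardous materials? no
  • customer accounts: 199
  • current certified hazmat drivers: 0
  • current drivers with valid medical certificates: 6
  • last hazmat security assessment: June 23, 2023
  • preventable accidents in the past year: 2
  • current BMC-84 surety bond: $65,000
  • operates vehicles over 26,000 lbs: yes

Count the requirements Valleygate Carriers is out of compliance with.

1. driver drug-and-alcohol testing 175 days ago vs limit 180 → met
2. preventable accidents in the past year 2 ≤ 4 → met
3. condition 'crosses state lines' holds; auto liability coverage $1,950,000 < $1,975,000 → not met
4. condition 'operates vehicles over 26,000 lbs' holds; cargo insurance $400,000 ≥ $325,000 → met
5. condition 'transports hazardous materials' does not hold → requirement n/a → met
6. hazmat security assessment 26 days ago vs limit 30 → met
7. BMC-84 surety bond $65,000 ≥ $55,000 → met
8. drivers with valid medical certificates 6 ≥ 5 → met
9. certified hazmat drivers 0 < 2 → not met
Not met: 2 of 9

2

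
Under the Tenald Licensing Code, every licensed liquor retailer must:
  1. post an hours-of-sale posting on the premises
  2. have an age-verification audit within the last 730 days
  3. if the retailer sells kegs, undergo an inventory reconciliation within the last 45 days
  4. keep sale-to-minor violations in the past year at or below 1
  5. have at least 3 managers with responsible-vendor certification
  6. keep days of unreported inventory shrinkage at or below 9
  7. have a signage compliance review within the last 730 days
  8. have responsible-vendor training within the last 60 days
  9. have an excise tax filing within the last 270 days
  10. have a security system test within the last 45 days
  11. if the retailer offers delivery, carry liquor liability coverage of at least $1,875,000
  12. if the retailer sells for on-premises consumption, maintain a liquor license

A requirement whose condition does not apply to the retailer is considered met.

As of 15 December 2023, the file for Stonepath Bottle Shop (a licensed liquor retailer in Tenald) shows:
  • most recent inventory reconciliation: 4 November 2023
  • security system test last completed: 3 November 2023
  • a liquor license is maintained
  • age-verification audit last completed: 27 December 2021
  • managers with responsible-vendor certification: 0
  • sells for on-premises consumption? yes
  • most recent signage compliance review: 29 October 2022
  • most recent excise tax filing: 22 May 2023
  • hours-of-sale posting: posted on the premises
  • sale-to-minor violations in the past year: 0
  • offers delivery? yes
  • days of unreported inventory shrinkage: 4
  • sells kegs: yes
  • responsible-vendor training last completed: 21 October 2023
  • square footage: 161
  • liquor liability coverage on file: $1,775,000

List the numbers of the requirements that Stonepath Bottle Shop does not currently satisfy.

5, 11

1. hours-of-sale posting present → met
2. age-verification audit 718 days ago vs limit 730 → met
3. condition 'sells kegs' holds; inventory reconciliation 41 days ago vs limit 45 → met
4. sale-to-minor violations in the past year 0 ≤ 1 → met
5. managers with responsible-vendor certification 0 < 3 → not met
6. days of unreported inventory shrinkage 4 ≤ 9 → met
7. signage compliance review 412 days ago vs limit 730 → met
8. responsible-vendor training 55 days ago vs limit 60 → met
9. excise tax filing 207 days ago vs limit 270 → met
10. security system test 42 days ago vs limit 45 → met
11. condition 'offers delivery' holds; liquor liability coverage $1,775,000 < $1,875,000 → not met
12. condition 'sells for on-premises consumption' holds; liquor license present → met
Not met: 5, 11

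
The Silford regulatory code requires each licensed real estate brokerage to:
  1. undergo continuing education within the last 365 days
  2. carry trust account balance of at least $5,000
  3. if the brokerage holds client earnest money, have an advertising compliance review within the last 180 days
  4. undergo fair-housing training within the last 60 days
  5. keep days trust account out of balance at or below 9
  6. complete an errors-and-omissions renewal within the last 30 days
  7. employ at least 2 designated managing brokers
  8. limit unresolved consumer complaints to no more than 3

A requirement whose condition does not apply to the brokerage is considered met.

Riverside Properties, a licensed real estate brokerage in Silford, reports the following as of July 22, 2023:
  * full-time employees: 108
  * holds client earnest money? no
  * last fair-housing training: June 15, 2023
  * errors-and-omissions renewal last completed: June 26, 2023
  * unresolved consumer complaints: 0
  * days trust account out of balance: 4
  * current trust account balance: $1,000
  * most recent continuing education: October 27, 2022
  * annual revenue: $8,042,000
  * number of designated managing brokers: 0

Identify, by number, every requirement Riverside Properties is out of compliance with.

2, 7

1. continuing education 268 days ago vs limit 365 → met
2. trust account balance $1,000 < $5,000 → not met
3. condition 'holds client earnest money' does not hold → requirement n/a → met
4. fair-housing training 37 days ago vs limit 60 → met
5. days trust account out of balance 4 ≤ 9 → met
6. errors-and-omissions renewal 26 days ago vs limit 30 → met
7. designated managing brokers 0 < 2 → not met
8. unresolved consumer complaints 0 ≤ 3 → met
Not met: 2, 7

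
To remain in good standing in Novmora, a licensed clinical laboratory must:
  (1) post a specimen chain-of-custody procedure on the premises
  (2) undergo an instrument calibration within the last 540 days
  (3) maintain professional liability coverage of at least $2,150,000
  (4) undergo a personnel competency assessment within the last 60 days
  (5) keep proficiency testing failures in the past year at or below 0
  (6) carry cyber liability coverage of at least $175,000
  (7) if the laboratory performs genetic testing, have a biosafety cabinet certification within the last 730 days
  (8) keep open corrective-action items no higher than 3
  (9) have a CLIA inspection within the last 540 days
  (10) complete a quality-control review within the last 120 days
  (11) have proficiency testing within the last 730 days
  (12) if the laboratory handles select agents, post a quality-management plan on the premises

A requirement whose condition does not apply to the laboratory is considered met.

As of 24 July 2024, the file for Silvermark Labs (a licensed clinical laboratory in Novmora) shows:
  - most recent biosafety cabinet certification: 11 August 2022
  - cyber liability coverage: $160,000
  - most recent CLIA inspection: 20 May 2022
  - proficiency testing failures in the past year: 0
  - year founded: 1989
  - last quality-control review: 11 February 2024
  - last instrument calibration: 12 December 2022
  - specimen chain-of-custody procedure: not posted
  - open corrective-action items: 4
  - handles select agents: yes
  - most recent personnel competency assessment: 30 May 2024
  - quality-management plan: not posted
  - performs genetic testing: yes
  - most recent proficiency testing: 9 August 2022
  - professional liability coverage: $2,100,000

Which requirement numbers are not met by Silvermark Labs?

1, 2, 3, 6, 8, 9, 10, 12

1. specimen chain-of-custody procedure absent → not met
2. instrument calibration 590 days ago vs limit 540 → not met
3. professional liability coverage $2,100,000 < $2,150,000 → not met
4. personnel competency assessment 55 days ago vs limit 60 → met
5. proficiency testing failures in the past year 0 ≤ 0 → met
6. cyber liability coverage $160,000 < $175,000 → not met
7. condition 'performs genetic testing' holds; biosafety cabinet certification 713 days ago vs limit 730 → met
8. open corrective-action items 4 > 3 → not met
9. CLIA inspection 796 days ago vs limit 540 → not met
10. quality-control review 164 days ago vs limit 120 → not met
11. proficiency testing 715 days ago vs limit 730 → met
12. condition 'handles select agents' holds; quality-management plan absent → not met
Not met: 1, 2, 3, 6, 8, 9, 10, 12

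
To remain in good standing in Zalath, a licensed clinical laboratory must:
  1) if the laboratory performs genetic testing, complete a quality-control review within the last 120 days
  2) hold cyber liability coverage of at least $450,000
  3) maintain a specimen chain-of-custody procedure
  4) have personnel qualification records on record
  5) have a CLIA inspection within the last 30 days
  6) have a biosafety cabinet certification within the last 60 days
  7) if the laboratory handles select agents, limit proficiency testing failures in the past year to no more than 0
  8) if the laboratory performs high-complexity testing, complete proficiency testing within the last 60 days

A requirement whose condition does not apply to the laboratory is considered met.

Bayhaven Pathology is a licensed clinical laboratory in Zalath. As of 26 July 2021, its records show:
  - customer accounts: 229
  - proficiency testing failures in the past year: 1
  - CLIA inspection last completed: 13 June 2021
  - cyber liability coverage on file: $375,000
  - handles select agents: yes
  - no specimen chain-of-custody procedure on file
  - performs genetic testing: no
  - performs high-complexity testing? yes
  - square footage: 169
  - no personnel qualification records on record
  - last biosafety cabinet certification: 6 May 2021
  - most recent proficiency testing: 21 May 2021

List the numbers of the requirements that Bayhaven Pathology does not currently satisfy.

1. condition 'performs genetic testing' does not hold → requirement n/a → met
2. cyber liability coverage $375,000 < $450,000 → not met
3. specimen chain-of-custody procedure absent → not met
4. personnel qualification records absent → not met
5. CLIA inspection 43 days ago vs limit 30 → not met
6. biosafety cabinet certification 81 days ago vs limit 60 → not met
7. condition 'handles select agents' holds; proficiency testing failures in the past year 1 > 0 → not met
8. condition 'performs high-complexity testing' holds; proficiency testing 66 days ago vs limit 60 → not met
Not met: 2, 3, 4, 5, 6, 7, 8

2, 3, 4, 5, 6, 7, 8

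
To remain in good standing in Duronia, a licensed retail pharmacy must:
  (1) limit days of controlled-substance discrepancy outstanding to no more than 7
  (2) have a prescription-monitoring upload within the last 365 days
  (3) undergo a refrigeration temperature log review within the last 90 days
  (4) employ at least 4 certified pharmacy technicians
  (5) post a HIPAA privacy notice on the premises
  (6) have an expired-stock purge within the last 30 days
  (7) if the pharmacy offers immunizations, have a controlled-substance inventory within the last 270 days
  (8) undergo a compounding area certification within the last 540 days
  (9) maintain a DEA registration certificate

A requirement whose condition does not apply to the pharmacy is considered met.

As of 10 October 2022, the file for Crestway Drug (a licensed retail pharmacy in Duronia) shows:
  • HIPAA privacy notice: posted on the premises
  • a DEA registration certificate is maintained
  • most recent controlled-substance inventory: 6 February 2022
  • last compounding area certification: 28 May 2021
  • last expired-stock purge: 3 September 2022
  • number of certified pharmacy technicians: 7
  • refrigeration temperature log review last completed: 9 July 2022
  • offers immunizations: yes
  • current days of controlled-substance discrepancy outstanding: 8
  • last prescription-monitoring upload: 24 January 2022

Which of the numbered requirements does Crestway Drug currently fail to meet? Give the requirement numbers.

1. days of controlled-substance discrepancy outstanding 8 > 7 → not met
2. prescription-monitoring upload 259 days ago vs limit 365 → met
3. refrigeration temperature log review 93 days ago vs limit 90 → not met
4. certified pharmacy technicians 7 ≥ 4 → met
5. HIPAA privacy notice present → met
6. expired-stock purge 37 days ago vs limit 30 → not met
7. condition 'offers immunizations' holds; controlled-substance inventory 246 days ago vs limit 270 → met
8. compounding area certification 500 days ago vs limit 540 → met
9. DEA registration certificate present → met
Not met: 1, 3, 6

1, 3, 6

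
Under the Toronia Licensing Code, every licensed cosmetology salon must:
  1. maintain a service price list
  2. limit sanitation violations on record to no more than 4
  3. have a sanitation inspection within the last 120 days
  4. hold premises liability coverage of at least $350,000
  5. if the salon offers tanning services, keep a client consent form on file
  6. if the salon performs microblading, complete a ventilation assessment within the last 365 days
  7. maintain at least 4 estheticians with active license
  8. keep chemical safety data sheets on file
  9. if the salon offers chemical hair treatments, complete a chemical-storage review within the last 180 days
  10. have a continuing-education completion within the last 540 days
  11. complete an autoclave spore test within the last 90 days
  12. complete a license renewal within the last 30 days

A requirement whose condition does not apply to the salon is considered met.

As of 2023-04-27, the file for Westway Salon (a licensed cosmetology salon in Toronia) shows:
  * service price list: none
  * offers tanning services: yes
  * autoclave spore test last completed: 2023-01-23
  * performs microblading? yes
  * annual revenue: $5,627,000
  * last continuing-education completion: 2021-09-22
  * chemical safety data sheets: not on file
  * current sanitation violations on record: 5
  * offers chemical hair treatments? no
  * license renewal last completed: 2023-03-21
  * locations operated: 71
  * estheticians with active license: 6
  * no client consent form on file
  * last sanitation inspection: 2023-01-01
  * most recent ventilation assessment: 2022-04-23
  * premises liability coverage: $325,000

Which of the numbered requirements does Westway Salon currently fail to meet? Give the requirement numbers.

1, 2, 4, 5, 6, 8, 10, 11, 12

1. service price list absent → not met
2. sanitation violations on record 5 > 4 → not met
3. sanitation inspection 116 days ago vs limit 120 → met
4. premises liability coverage $325,000 < $350,000 → not met
5. condition 'offers tanning services' holds; client consent form absent → not met
6. condition 'performs microblading' holds; ventilation assessment 369 days ago vs limit 365 → not met
7. estheticians with active license 6 ≥ 4 → met
8. chemical safety data sheets absent → not met
9. condition 'offers chemical hair treatments' does not hold → requirement n/a → met
10. continuing-education completion 582 days ago vs limit 540 → not met
11. autoclave spore test 94 days ago vs limit 90 → not met
12. license renewal 37 days ago vs limit 30 → not met
Not met: 1, 2, 4, 5, 6, 8, 10, 11, 12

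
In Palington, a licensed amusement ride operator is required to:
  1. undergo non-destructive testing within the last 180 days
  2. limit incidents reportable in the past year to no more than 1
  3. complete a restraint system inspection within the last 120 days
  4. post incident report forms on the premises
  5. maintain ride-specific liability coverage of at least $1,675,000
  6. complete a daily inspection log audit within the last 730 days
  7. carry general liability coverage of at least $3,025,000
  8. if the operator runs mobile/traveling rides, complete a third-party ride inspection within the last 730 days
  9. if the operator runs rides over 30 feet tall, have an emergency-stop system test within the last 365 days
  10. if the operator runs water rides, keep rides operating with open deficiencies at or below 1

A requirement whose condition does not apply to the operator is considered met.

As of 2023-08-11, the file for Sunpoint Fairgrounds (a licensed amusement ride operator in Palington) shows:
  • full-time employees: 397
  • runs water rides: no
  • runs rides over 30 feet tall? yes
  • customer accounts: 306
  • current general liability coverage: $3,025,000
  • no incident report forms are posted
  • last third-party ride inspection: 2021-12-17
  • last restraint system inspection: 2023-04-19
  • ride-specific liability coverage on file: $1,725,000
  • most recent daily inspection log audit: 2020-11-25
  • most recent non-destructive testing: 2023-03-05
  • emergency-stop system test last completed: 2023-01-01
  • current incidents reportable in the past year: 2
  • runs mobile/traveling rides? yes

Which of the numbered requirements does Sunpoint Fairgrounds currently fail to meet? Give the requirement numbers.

1. non-destructive testing 159 days ago vs limit 180 → met
2. incidents reportable in the past year 2 > 1 → not met
3. restraint system inspection 114 days ago vs limit 120 → met
4. incident report forms absent → not met
5. ride-specific liability coverage $1,725,000 ≥ $1,675,000 → met
6. daily inspection log audit 989 days ago vs limit 730 → not met
7. general liability coverage $3,025,000 ≥ $3,025,000 → met
8. condition 'runs mobile/traveling rides' holds; third-party ride inspection 602 days ago vs limit 730 → met
9. condition 'runs rides over 30 feet tall' holds; emergency-stop system test 222 days ago vs limit 365 → met
10. condition 'runs water rides' does not hold → requirement n/a → met
Not met: 2, 4, 6

2, 4, 6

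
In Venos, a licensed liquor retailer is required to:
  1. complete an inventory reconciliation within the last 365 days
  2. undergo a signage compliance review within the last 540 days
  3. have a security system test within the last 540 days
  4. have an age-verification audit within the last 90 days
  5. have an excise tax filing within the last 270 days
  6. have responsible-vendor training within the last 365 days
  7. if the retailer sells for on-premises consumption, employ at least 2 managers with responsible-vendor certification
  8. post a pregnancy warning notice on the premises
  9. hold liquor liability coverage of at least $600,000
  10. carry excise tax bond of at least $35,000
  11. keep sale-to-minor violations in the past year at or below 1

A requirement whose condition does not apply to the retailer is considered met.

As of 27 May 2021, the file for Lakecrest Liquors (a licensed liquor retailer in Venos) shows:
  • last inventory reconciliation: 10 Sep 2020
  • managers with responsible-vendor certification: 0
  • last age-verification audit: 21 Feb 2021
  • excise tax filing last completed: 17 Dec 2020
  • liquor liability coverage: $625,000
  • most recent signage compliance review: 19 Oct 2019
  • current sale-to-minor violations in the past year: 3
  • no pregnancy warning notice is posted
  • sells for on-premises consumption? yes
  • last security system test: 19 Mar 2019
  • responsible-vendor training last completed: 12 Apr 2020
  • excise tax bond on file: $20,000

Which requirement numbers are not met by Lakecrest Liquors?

2, 3, 4, 6, 7, 8, 10, 11

1. inventory reconciliation 259 days ago vs limit 365 → met
2. signage compliance review 586 days ago vs limit 540 → not met
3. security system test 800 days ago vs limit 540 → not met
4. age-verification audit 95 days ago vs limit 90 → not met
5. excise tax filing 161 days ago vs limit 270 → met
6. responsible-vendor training 410 days ago vs limit 365 → not met
7. condition 'sells for on-premises consumption' holds; managers with responsible-vendor certification 0 < 2 → not met
8. pregnancy warning notice absent → not met
9. liquor liability coverage $625,000 ≥ $600,000 → met
10. excise tax bond $20,000 < $35,000 → not met
11. sale-to-minor violations in the past year 3 > 1 → not met
Not met: 2, 3, 4, 6, 7, 8, 10, 11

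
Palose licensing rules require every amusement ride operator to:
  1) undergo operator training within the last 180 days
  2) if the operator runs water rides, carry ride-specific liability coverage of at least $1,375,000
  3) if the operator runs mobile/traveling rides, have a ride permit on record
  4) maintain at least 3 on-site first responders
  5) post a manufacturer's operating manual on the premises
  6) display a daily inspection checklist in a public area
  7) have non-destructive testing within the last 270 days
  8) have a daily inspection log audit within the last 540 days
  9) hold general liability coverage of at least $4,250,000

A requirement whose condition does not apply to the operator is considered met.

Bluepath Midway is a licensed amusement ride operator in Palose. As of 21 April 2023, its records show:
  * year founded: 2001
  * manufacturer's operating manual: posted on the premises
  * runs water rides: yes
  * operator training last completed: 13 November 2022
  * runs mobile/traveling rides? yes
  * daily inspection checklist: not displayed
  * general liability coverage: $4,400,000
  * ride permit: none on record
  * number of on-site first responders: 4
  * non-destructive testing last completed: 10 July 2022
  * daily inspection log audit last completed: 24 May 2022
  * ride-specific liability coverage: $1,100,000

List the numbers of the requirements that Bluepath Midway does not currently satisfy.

1. operator training 159 days ago vs limit 180 → met
2. condition 'runs water rides' holds; ride-specific liability coverage $1,100,000 < $1,375,000 → not met
3. condition 'runs mobile/traveling rides' holds; ride permit absent → not met
4. on-site first responders 4 ≥ 3 → met
5. manufacturer's operating manual present → met
6. daily inspection checklist absent → not met
7. non-destructive testing 285 days ago vs limit 270 → not met
8. daily inspection log audit 332 days ago vs limit 540 → met
9. general liability coverage $4,400,000 ≥ $4,250,000 → met
Not met: 2, 3, 6, 7

2, 3, 6, 7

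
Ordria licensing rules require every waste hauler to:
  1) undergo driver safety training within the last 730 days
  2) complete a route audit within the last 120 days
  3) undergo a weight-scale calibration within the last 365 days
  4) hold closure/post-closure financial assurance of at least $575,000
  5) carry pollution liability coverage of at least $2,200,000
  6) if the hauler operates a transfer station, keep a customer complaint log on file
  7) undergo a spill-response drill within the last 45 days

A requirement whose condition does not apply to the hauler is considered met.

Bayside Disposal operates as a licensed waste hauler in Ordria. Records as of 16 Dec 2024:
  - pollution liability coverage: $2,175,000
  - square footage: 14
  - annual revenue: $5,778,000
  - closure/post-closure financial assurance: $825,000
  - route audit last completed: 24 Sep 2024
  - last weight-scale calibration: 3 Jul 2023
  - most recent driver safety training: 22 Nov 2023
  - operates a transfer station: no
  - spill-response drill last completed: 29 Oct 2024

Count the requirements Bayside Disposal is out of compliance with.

3

1. driver safety training 390 days ago vs limit 730 → met
2. route audit 83 days ago vs limit 120 → met
3. weight-scale calibration 532 days ago vs limit 365 → not met
4. closure/post-closure financial assurance $825,000 ≥ $575,000 → met
5. pollution liability coverage $2,175,000 < $2,200,000 → not met
6. condition 'operates a transfer station' does not hold → requirement n/a → met
7. spill-response drill 48 days ago vs limit 45 → not met
Not met: 3 of 7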